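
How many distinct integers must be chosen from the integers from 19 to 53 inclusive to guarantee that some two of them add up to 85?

25

Two chosen integers sum to 85 exactly when both halves of some pair {x, 85−x} with 32 ≤ x ≤ 85−x ≤ 53 are chosen — 11 such pairs.
The remaining 13 elements (those with no distinct partner in range) can never complete a 85-sum, so the worst case takes all of them and one from each pair: 13 + 11 = 24.
Pigeonhole: the 25th integer has to be the second member of some pair, so 24 + 1 = 25.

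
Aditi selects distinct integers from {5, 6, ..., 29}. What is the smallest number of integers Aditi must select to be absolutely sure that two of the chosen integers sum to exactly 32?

Group the elements by complementary pair {x, 32−x}: {5,27}, {6,26}, {7,25}, …, giving 11 two-element pairs, the single value 16 (it cannot pair with itself since the integers are distinct), and 2 integers whose partner 32−x falls outside [5,29].
Pigeonhole: treating each of those 14 groups as a pigeonhole, one can pick one integer per group — 14 integers — with no two summing to 32.
The 15th integer lands in an occupied pair, forcing a sum of 32.

15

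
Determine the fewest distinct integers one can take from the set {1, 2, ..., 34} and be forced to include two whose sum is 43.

A set avoiding the sum 43 can contain at most one of each pair {x, 43−x}, plus the 8 elements whose complement lies outside the range.
The integers 1, …, 21 (21 of them) are such a set: any two sum to at least 1+2 = 3 and at most 20+21 = 41 < 43.
By pigeonhole, any 22nd integer completes one of the 13 pairs, so 22 choices force a sum of 43.

22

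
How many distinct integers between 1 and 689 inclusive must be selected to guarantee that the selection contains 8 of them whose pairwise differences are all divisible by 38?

Integers whose pairwise differences are multiples of 38 are exactly those sharing a remainder mod 38. The 38 residue classes mod 38 are the pigeonholes.
With 266 integers one could put 7 in each residue class and have no class reach 8.
The 267th integer pushes some class to 8, so 38·7 + 1 = 267.

267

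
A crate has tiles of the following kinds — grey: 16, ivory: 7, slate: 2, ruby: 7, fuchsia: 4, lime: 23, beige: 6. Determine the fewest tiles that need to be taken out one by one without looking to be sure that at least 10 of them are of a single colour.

45

By the pigeonhole principle, the 7 colours are the holes; the tiles drawn are the pigeons.
To avoid 10 of any one colour, the worst case takes at most 9 of each colour, or every tile of a colour that has fewer than 9.
That gives 9 + 7 + 2 + 7 + 4 + 9 + 6 = 44 tiles with no colour reaching 10.
The next tile forces some colour to 10, so 44 + 1 = 45.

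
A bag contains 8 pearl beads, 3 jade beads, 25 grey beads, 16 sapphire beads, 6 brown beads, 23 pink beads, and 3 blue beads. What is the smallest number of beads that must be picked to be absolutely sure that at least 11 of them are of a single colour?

51

The 7 colours are the holes; the beads drawn are the pigeons.
To avoid 11 of any one colour, the worst case takes at most 10 of each colour, or every bead of a colour that has fewer than 10.
That gives 8 + 3 + 10 + 10 + 6 + 10 + 3 = 50 beads with no colour reaching 11.
The next bead forces some colour to 11, so 50 + 1 = 51.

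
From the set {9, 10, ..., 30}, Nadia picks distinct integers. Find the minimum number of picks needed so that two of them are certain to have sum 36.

14

Group the elements by complementary pair {x, 36−x}: {9,27}, {10,26}, {11,25}, …, giving 9 two-element pairs, the single value 18 (it cannot pair with itself since the integers are distinct), and 3 integers whose partner 36−x falls outside [9,30].
By the pigeonhole principle, treating each of those 13 groups as a pigeonhole, one can pick one integer per group — 13 integers — with no two summing to 36.
The 14th integer lands in an occupied pair, forcing a sum of 36.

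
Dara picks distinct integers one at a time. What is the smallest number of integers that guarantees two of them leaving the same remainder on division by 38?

39

Pigeonhole: the 38 residue classes mod 38 are the pigeonholes.
With 38 integers one could put 1 in each residue class and have no class reach 2.
The 39th integer pushes some class to 2, so 38·1 + 1 = 39.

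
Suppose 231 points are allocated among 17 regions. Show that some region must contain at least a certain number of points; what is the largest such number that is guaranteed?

The 17 regions are the holes and the 231 points are the pigeons.
If every region held at most 13 points, the total would be at most 17 × 13 = 221, which is less than 231.
So some region holds at least ⌈231/17⌉ = 14 points.

14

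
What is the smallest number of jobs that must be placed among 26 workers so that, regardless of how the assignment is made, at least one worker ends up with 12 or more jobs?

287

With 286 jobs one could put exactly 11 in each of the 26 workers, and no worker would reach 12.
By pigeonhole, one more job must land in a worker that already has 11, giving it 12.
So 26 × 11 + 1 = 287 jobs are required.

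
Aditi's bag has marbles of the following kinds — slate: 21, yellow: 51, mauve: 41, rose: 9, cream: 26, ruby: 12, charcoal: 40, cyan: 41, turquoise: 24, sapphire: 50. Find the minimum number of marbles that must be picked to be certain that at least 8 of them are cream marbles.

In the worst case for collecting cream marbles, every non-cream marble comes out first.
There are 21 + 51 + 41 + 9 + 12 + 40 + 41 + 24 + 50 = 289 non-cream marbles altogether.
After those, each further marble must be cream, so 289 + 8 = 297 draws guarantee 8 cream marbles.

297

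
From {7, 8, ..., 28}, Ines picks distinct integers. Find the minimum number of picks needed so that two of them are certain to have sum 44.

A set avoiding the sum 44 can contain at most one of each pair {x, 44−x}, plus the 10 elements whose complement lies outside the range or equal to its own complement.
The integers 7, …, 22 (16 of them) are such a set: any two sum to at least 7+8 = 15 and at most 21+22 = 43 < 44.
Any 17th integer completes one of the 6 pairs, so 17 choices force a sum of 44.

17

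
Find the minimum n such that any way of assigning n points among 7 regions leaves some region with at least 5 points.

With 28 points one could put exactly 4 in each of the 7 regions, and no region would reach 5.
Pigeonhole: one more point must land in a region that already has 4, giving it 5.
So 7 × 4 + 1 = 29 points are required.

29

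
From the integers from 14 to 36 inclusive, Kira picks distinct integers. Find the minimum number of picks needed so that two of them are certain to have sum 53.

14

Group the elements by complementary pair {x, 53−x}: {17,36}, {18,35}, {19,34}, …, giving 10 two-element pairs and 3 integers whose partner 53−x falls outside [14,36].
Treating each of those 13 groups as a pigeonhole, one can pick one integer per group — 13 integers — with no two summing to 53.
The 14th integer lands in an occupied pair, forcing a sum of 53.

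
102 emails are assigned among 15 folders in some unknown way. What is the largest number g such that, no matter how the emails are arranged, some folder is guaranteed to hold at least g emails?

7

The 15 folders are the holes and the 102 emails are the pigeons.
If every folder held at most 6 emails, the total would be at most 15 × 6 = 90, which is less than 102.
So some folder holds at least ⌈102/15⌉ = 7 emails.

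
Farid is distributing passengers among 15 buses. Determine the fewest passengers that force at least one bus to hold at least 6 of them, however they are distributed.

76

With 75 passengers one could put exactly 5 in each of the 15 buses, and no bus would reach 6.
By the pigeonhole principle, one more passenger must land in a bus that already has 5, giving it 6.
So 15 × 5 + 1 = 76 passengers are required.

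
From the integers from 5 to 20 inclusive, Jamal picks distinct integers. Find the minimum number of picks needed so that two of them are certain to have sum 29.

11

Two chosen integers sum to 29 exactly when both halves of some pair {x, 29−x} with 9 ≤ x ≤ 29−x ≤ 20 are chosen — 6 such pairs.
The remaining 4 elements (those with no distinct partner in range) can never complete a 29-sum, so the worst case takes all of them and one from each pair: 4 + 6 = 10.
The 11th integer has to be the second member of some pair, so 10 + 1 = 11.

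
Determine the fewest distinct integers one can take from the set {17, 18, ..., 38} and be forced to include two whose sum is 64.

17

Two chosen integers sum to 64 exactly when both halves of some pair {x, 64−x} with 26 ≤ x ≤ 64−x ≤ 38 are chosen — 6 such pairs.
The remaining 10 elements (those with no distinct partner in range) can never complete a 64-sum, so the worst case takes all of them and one from each pair: 10 + 6 = 16.
By pigeonhole, the 17th integer has to be the second member of some pair, so 16 + 1 = 17.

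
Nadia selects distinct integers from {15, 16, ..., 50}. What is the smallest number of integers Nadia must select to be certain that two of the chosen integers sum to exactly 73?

23

Two chosen integers sum to 73 exactly when both halves of some pair {x, 73−x} with 23 ≤ x ≤ 73−x ≤ 50 are chosen — 14 such pairs.
The remaining 8 elements (those with no distinct partner in range) can never complete a 73-sum, so the worst case takes all of them and one from each pair: 8 + 14 = 22.
The 23rd integer has to be the second member of some pair, so 22 + 1 = 23.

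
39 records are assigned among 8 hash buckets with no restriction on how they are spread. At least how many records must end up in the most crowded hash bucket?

The 8 hash buckets are the holes and the 39 records are the pigeons.
If every hash bucket held at most 4 records, the total would be at most 8 × 4 = 32, which is less than 39.
So some hash bucket holds at least ⌈39/8⌉ = 5 records.

5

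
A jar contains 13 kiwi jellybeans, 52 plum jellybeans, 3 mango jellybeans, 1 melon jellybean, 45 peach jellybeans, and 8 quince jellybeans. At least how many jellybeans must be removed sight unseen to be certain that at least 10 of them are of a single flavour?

Put each drawn jellybean into a box by flavour. The largest draw with every box below 10 takes min(count, 9) from each flavour; flavours with fewer than 9 contribute all they have.
Σ min(cᵢ, 9) = 9 + 9 + 3 + 1 + 9 + 8 = 39.
Draw number 39 + 1 = 40 must push one box to 10.

40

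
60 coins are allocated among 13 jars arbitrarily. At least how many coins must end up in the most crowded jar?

5

By pigeonhole, the 13 jars are the holes and the 60 coins are the pigeons.
If every jar held at most 4 coins, the total would be at most 13 × 4 = 52, which is less than 60.
So some jar holds at least ⌈60/13⌉ = 5 coins.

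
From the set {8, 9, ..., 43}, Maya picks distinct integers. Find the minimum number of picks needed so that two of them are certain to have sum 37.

26

A set avoiding the sum 37 can contain at most one of each pair {x, 37−x}, plus the 14 elements whose complement lies outside the range.
The integers 19, …, 43 (25 of them) are such a set: any two sum to at least 19+20 = 39 > 37.
By the pigeonhole principle, any 26th integer completes one of the 11 pairs, so 26 choices force a sum of 37.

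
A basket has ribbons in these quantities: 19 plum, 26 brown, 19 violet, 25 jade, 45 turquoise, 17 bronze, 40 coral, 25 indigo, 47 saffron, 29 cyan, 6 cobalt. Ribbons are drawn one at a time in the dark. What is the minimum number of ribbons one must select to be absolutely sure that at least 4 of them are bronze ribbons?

285

In the worst case for collecting bronze ribbons, every non-bronze ribbon comes out first.
There are 19 + 26 + 19 + 25 + 45 + 40 + 25 + 47 + 29 + 6 = 281 non-bronze ribbons altogether.
After those, each further ribbon must be bronze, so 281 + 4 = 285 draws guarantee 4 bronze ribbons.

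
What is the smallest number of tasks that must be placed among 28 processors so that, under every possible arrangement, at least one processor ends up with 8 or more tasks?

197

With 196 tasks one could put exactly 7 in each of the 28 processors, and no processor would reach 8.
By the pigeonhole principle, one more task must land in a processor that already has 7, giving it 8.
So 28 × 7 + 1 = 197 tasks are required.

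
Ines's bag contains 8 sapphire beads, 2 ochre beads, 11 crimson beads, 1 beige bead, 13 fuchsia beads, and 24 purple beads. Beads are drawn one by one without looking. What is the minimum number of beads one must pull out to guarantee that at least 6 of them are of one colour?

Put each drawn bead into a box by colour. The largest draw with every box below 6 takes min(count, 5) from each colour; colours with fewer than 5 contribute all they have.
Σ min(cᵢ, 5) = 5 + 2 + 5 + 1 + 5 + 5 = 23.
Draw number 23 + 1 = 24 must push one box to 6.

24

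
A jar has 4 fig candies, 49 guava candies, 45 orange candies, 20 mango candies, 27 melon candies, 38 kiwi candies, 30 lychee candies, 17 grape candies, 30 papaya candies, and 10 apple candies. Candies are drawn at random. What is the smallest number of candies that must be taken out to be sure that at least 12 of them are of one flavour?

The 10 flavours are the holes; the candies drawn are the pigeons.
To avoid 12 of any one flavour, the worst case takes at most 11 of each flavour, or every candy of a flavour that has fewer than 11.
That gives 4 + 11 + 11 + 11 + 11 + 11 + 11 + 11 + 11 + 10 = 102 candies with no flavour reaching 12.
The next candy forces some flavour to 12, so 102 + 1 = 103.

103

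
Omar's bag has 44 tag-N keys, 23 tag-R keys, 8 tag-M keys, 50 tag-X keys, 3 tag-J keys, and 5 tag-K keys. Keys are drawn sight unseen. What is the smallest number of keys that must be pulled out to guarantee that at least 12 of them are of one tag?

An adversary could hand out at most 11 keys per tag (tag-M, tag-J, tag-K run out sooner): 11 + 11 + 8 + 11 + 3 + 5 = 49 keys and still no tag has 12.
One more key lands in a tag already at 11, so 50 draws are enough and 49 are not.

50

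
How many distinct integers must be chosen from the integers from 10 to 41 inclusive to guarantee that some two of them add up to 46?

20

A set avoiding the sum 46 can contain at most one of each pair {x, 46−x}, plus the 6 elements whose complement lies outside the range or equal to its own complement.
The integers 23, …, 41 (19 of them) are such a set: any two sum to at least 23+24 = 47 > 46.
By pigeonhole, any 20th integer completes one of the 13 pairs, so 20 choices force a sum of 46.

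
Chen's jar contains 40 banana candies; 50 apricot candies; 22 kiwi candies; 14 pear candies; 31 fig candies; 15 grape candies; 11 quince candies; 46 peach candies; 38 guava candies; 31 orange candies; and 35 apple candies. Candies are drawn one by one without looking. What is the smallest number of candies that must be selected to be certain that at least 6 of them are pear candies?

In the worst case for collecting pear candies, every non-pear candy comes out first.
There are 40 + 50 + 22 + 31 + 15 + 11 + 46 + 38 + 31 + 35 = 319 non-pear candies altogether.
After those, each further candy must be pear, so 319 + 6 = 325 draws guarantee 6 pear candies.

325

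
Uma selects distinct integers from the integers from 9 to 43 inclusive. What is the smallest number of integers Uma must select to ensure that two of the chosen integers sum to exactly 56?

21

A set avoiding the sum 56 can contain at most one of each pair {x, 56−x}, plus the 5 elements whose complement lies outside the range or equal to its own complement.
The integers 9, …, 28 (20 of them) are such a set: any two sum to at least 9+10 = 19 and at most 27+28 = 55 < 56.
By the pigeonhole principle, any 21st integer completes one of the 15 pairs, so 21 choices force a sum of 56.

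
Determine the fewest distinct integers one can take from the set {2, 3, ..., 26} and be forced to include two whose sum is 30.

Two chosen integers sum to 30 exactly when both halves of some pair {x, 30−x} with 4 ≤ x ≤ 30−x ≤ 26 are chosen — 11 such pairs.
The remaining 3 elements (those with no distinct partner in range) can never complete a 30-sum, so the worst case takes all of them and one from each pair: 3 + 11 = 14.
The 15th integer has to be the second member of some pair, so 14 + 1 = 15.

15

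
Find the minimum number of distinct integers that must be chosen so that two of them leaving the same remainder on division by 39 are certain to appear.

40

The 39 residue classes mod 39 are the pigeonholes.
With 39 integers one could put 1 in each residue class and have no class reach 2.
The 40th integer pushes some class to 2, so 39·1 + 1 = 40.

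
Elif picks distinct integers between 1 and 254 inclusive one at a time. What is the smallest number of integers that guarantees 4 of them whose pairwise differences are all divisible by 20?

Integers whose pairwise differences are multiples of 20 are exactly those sharing a remainder mod 20. The 20 residue classes mod 20 are the pigeonholes.
With 60 integers one could put 3 in each residue class and have no class reach 4.
The 61st integer pushes some class to 4, so 20·3 + 1 = 61.

61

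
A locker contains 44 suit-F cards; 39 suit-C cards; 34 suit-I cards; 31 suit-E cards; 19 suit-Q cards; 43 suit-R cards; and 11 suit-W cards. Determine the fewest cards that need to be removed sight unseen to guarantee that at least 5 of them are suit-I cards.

192

In the worst case for collecting suit-I cards, every non-suit-I card comes out first.
There are 44 + 39 + 31 + 19 + 43 + 11 = 187 non-suit-I cards altogether.
After those, each further card must be suit-I, so 187 + 5 = 192 draws guarantee 5 suit-I cards.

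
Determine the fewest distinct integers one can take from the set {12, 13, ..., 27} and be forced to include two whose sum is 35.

11

Group the elements by complementary pair {x, 35−x}: {12,23}, {13,22}, {14,21}, …, giving 6 two-element pairs and 4 integers whose partner 35−x falls outside [12,27].
Treating each of those 10 groups as a pigeonhole, one can pick one integer per group — 10 integers — with no two summing to 35.
The 11th integer lands in an occupied pair, forcing a sum of 35.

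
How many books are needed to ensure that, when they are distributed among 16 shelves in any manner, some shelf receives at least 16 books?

With 240 books one could put exactly 15 in each of the 16 shelves, and no shelf would reach 16.
One more book must land in a shelf that already has 15, giving it 16.
So 16 × 15 + 1 = 241 books are required.

241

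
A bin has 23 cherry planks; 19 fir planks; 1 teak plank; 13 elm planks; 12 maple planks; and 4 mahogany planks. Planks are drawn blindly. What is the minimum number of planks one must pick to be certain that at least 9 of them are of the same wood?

By the pigeonhole principle, put each drawn plank into a box by wood. The largest draw with every box below 9 takes min(count, 8) from each wood; woods with fewer than 8 contribute all they have.
Σ min(cᵢ, 8) = 8 + 8 + 1 + 8 + 8 + 4 = 37.
Draw number 37 + 1 = 38 must push one box to 9.

38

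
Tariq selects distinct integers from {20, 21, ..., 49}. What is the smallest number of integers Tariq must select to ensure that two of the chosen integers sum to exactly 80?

A set avoiding the sum 80 can contain at most one of each pair {x, 80−x}, plus the 12 elements whose complement lies outside the range or equal to its own complement.
The integers 20, …, 40 (21 of them) are such a set: any two sum to at least 20+21 = 41 and at most 39+40 = 79 < 80.
Pigeonhole: any 22nd integer completes one of the 9 pairs, so 22 choices force a sum of 80.

22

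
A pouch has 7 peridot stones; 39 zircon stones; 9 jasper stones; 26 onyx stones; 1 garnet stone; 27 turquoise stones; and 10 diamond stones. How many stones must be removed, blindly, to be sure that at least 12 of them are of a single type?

61

By pigeonhole, put each drawn stone into a box by type. The largest draw with every box below 12 takes min(count, 11) from each type; types with fewer than 11 contribute all they have.
Σ min(cᵢ, 11) = 7 + 11 + 9 + 11 + 1 + 11 + 10 = 60.
Draw number 60 + 1 = 61 must push one box to 12.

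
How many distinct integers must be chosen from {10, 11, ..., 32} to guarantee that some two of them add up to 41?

Group the elements by complementary pair {x, 41−x}: {10,31}, {11,30}, {12,29}, …, giving 11 two-element pairs and 1 integer whose partner 41−x falls outside [10,32].
Treating each of those 12 groups as a pigeonhole, one can pick one integer per group — 12 integers — with no two summing to 41.
The 13th integer lands in an occupied pair, forcing a sum of 41.

13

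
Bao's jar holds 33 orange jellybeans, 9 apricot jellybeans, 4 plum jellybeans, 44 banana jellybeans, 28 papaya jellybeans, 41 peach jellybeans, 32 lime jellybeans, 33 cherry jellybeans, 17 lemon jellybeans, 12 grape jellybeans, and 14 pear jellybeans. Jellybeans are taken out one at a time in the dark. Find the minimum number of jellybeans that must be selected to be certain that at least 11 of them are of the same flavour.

104

An adversary could hand out at most 10 jellybeans per flavour (apricot, plum run out sooner): 10 + 9 + 4 + 10 + 10 + 10 + 10 + 10 + 10 + 10 + 10 = 103 jellybeans and still no flavour has 11.
One more jellybean lands in a flavour already at 10, so 104 draws are enough and 103 are not.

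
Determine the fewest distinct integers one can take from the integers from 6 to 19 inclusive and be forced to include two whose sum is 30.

11

Two chosen integers sum to 30 exactly when both halves of some pair {x, 30−x} with 11 ≤ x ≤ 30−x ≤ 19 are chosen — 4 such pairs.
The remaining 6 elements (those with no distinct partner in range) can never complete a 30-sum, so the worst case takes all of them and one from each pair: 6 + 4 = 10.
The 11th integer has to be the second member of some pair, so 10 + 1 = 11.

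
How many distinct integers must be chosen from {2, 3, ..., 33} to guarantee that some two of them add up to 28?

21

Two chosen integers sum to 28 exactly when both halves of some pair {x, 28−x} with 2 ≤ x ≤ 28−x ≤ 26 are chosen — 12 such pairs.
The remaining 8 elements (those with no distinct partner in range) can never complete a 28-sum, so the worst case takes all of them and one from each pair: 8 + 12 = 20.
By pigeonhole, the 21st integer has to be the second member of some pair, so 20 + 1 = 21.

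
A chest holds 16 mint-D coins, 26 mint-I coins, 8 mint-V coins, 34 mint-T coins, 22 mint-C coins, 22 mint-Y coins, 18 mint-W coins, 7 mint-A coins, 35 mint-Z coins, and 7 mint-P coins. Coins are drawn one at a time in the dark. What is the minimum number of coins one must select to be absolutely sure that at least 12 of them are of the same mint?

The 10 mints are the holes; the coins drawn are the pigeons.
To avoid 12 of any one mint, the worst case takes at most 11 of each mint, or every coin of a mint that has fewer than 11.
That gives 11 + 11 + 8 + 11 + 11 + 11 + 11 + 7 + 11 + 7 = 99 coins with no mint reaching 12.
The next coin forces some mint to 12, so 99 + 1 = 100.

100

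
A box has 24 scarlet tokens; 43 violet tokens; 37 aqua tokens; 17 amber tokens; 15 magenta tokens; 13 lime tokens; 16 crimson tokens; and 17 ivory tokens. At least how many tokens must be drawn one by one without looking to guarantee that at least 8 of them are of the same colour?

57

An adversary could hand out at most 7 tokens per colour: 7 + 7 + 7 + 7 + 7 + 7 + 7 + 7 = 56 tokens and still no colour has 8.
One more token lands in a colour already at 7, so 57 draws are enough and 56 are not.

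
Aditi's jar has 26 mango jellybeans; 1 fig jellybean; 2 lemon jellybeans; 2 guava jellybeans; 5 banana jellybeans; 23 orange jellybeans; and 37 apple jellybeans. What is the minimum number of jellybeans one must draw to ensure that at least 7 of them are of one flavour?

29

An adversary could hand out at most 6 jellybeans per flavour (4 flavours run out sooner): 6 + 1 + 2 + 2 + 5 + 6 + 6 = 28 jellybeans and still no flavour has 7.
One more jellybean lands in a flavour already at 6, so 29 draws are enough and 28 are not.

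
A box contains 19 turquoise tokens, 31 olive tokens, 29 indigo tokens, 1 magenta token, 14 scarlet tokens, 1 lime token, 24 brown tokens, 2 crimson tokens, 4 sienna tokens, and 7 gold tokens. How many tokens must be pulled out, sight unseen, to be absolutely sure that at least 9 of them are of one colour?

56

An adversary could hand out at most 8 tokens per colour (5 colours run out sooner): 8 + 8 + 8 + 1 + 8 + 1 + 8 + 2 + 4 + 7 = 55 tokens and still no colour has 9.
Pigeonhole: one more token lands in a colour already at 8, so 56 draws are enough and 55 are not.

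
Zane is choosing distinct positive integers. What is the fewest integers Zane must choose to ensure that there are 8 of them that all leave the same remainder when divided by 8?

The 8 residue classes mod 8 are the pigeonholes.
With 56 integers one could put 7 in each residue class and have no class reach 8.
The 57th integer pushes some class to 8, so 8·7 + 1 = 57.

57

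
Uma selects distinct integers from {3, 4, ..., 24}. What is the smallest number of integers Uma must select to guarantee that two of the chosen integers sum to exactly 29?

Two chosen integers sum to 29 exactly when both halves of some pair {x, 29−x} with 5 ≤ x ≤ 29−x ≤ 24 are chosen — 10 such pairs.
The remaining 2 elements (those with no distinct partner in range) can never complete a 29-sum, so the worst case takes all of them and one from each pair: 2 + 10 = 12.
The 13th integer has to be the second member of some pair, so 12 + 1 = 13.

13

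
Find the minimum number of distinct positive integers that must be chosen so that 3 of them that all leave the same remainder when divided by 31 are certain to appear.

63

By pigeonhole, the 31 residue classes mod 31 are the pigeonholes.
With 62 integers one could put 2 in each residue class and have no class reach 3.
The 63rd integer pushes some class to 3, so 31·2 + 1 = 63.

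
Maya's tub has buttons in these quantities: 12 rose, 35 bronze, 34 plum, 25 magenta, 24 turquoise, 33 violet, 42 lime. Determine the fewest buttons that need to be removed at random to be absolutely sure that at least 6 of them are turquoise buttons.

187

In the worst case for collecting turquoise buttons, every non-turquoise button comes out first.
There are 12 + 35 + 34 + 25 + 33 + 42 = 181 non-turquoise buttons altogether.
After those, each further button must be turquoise, so 181 + 6 = 187 draws guarantee 6 turquoise buttons.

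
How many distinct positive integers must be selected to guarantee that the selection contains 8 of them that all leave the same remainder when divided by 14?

99

The 14 residue classes mod 14 are the pigeonholes.
With 98 integers one could put 7 in each residue class and have no class reach 8.
The 99th integer pushes some class to 8, so 14·7 + 1 = 99.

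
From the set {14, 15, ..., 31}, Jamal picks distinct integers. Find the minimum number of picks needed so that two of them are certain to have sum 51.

13

A set avoiding the sum 51 can contain at most one of each pair {x, 51−x}, plus the 6 elements whose complement lies outside the range.
The integers 14, …, 25 (12 of them) are such a set: any two sum to at least 14+15 = 29 and at most 24+25 = 49 < 51.
Pigeonhole: any 13th integer completes one of the 6 pairs, so 13 choices force a sum of 51.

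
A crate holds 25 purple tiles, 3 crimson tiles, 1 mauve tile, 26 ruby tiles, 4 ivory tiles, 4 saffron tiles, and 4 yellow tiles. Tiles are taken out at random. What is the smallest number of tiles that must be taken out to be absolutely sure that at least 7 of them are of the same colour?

29

By the pigeonhole principle, the 7 colours are the holes; the tiles drawn are the pigeons.
To avoid 7 of any one colour, the worst case takes at most 6 of each colour, or every tile of a colour that has fewer than 6.
That gives 6 + 3 + 1 + 6 + 4 + 4 + 4 = 28 tiles with no colour reaching 7.
The next tile forces some colour to 7, so 28 + 1 = 29.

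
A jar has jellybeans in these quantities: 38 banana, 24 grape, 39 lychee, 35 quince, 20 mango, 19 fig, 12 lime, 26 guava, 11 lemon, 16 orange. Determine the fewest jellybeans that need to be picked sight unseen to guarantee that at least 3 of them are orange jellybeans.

227

In the worst case for collecting orange jellybeans, every non-orange jellybean comes out first.
There are 38 + 24 + 39 + 35 + 20 + 19 + 12 + 26 + 11 = 224 non-orange jellybeans altogether.
After those, each further jellybean must be orange, so 224 + 3 = 227 draws guarantee 3 orange jellybeans.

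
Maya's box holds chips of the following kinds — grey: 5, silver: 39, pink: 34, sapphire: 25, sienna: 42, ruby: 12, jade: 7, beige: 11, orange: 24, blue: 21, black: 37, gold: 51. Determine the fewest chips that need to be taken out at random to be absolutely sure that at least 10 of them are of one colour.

Pigeonhole: put each drawn chip into a box by colour. The largest draw with every box below 10 takes min(count, 9) from each colour; colours with fewer than 9 contribute all they have.
Σ min(cᵢ, 9) = 5 + 9 + 9 + 9 + 9 + 9 + 7 + 9 + 9 + 9 + 9 + 9 = 102.
Draw number 102 + 1 = 103 must push one box to 10.

103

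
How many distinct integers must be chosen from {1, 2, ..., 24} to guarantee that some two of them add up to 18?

A set avoiding the sum 18 can contain at most one of each pair {x, 18−x}, plus the 8 elements whose complement lies outside the range or equal to its own complement.
The integers 9, …, 24 (16 of them) are such a set: any two sum to at least 9+10 = 19 > 18.
By the pigeonhole principle, any 17th integer completes one of the 8 pairs, so 17 choices force a sum of 18.

17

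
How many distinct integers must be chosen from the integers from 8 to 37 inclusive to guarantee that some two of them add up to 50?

Two chosen integers sum to 50 exactly when both halves of some pair {x, 50−x} with 13 ≤ x ≤ 50−x ≤ 37 are chosen — 12 such pairs.
The remaining 6 elements (those with no distinct partner in range) can never complete a 50-sum, so the worst case takes all of them and one from each pair: 6 + 12 = 18.
The 19th integer has to be the second member of some pair, so 18 + 1 = 19.

19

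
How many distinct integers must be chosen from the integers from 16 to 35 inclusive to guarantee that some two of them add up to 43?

Two chosen integers sum to 43 exactly when both halves of some pair {x, 43−x} with 16 ≤ x ≤ 43−x ≤ 27 are chosen — 6 such pairs.
The remaining 8 elements (those with no distinct partner in range) can never complete a 43-sum, so the worst case takes all of them and one from each pair: 8 + 6 = 14.
Pigeonhole: the 15th integer has to be the second member of some pair, so 14 + 1 = 15.

15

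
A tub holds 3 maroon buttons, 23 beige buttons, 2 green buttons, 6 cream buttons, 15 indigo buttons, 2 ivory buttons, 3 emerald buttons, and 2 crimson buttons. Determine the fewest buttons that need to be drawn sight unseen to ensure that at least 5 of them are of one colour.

25

By the pigeonhole principle, put each drawn button into a box by colour. The largest draw with every box below 5 takes min(count, 4) from each colour; colours with fewer than 4 contribute all they have.
Σ min(cᵢ, 4) = 3 + 4 + 2 + 4 + 4 + 2 + 3 + 2 = 24.
Draw number 24 + 1 = 25 must push one box to 5.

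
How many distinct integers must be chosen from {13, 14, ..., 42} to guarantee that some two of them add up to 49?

19

Group the elements by complementary pair {x, 49−x}: {13,36}, {14,35}, {15,34}, …, giving 12 two-element pairs and 6 integers whose partner 49−x falls outside [13,42].
Pigeonhole: treating each of those 18 groups as a pigeonhole, one can pick one integer per group — 18 integers — with no two summing to 49.
The 19th integer lands in an occupied pair, forcing a sum of 49.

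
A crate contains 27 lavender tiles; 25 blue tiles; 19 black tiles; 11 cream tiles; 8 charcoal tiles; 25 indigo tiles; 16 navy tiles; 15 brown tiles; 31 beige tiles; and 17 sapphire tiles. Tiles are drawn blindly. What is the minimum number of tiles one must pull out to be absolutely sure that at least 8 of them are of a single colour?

71

Put each drawn tile into a box by colour. The largest draw with every box below 8 takes min(count, 7) from each colour.
Σ min(cᵢ, 7) = 7 + 7 + 7 + 7 + 7 + 7 + 7 + 7 + 7 + 7 = 70.
Draw number 70 + 1 = 71 must push one box to 8.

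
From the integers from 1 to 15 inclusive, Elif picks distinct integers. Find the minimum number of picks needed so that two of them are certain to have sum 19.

10

Two chosen integers sum to 19 exactly when both halves of some pair {x, 19−x} with 4 ≤ x ≤ 19−x ≤ 15 are chosen — 6 such pairs.
The remaining 3 elements (those with no distinct partner in range) can never complete a 19-sum, so the worst case takes all of them and one from each pair: 3 + 6 = 9.
By pigeonhole, the 10th integer has to be the second member of some pair, so 9 + 1 = 10.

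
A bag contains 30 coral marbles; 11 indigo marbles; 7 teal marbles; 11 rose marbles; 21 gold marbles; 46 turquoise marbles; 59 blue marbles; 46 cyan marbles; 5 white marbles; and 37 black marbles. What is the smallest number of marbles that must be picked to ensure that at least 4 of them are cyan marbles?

231

In the worst case for collecting cyan marbles, every non-cyan marble comes out first.
There are 30 + 11 + 7 + 11 + 21 + 46 + 59 + 5 + 37 = 227 non-cyan marbles altogether.
After those, each further marble must be cyan, so 227 + 4 = 231 draws guarantee 4 cyan marbles.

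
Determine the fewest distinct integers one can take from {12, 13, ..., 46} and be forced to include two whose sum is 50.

23

A set avoiding the sum 50 can contain at most one of each pair {x, 50−x}, plus the 9 elements whose complement lies outside the range or equal to its own complement.
The integers 25, …, 46 (22 of them) are such a set: any two sum to at least 25+26 = 51 > 50.
Pigeonhole: any 23rd integer completes one of the 13 pairs, so 23 choices force a sum of 50.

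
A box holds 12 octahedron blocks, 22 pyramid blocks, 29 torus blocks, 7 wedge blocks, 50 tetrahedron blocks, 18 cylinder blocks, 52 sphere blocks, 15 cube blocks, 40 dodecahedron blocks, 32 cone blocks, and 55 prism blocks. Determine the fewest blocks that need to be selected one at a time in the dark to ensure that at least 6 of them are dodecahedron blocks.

298

In the worst case for collecting dodecahedron blocks, every non-dodecahedron block comes out first.
There are 12 + 22 + 29 + 7 + 50 + 18 + 52 + 15 + 32 + 55 = 292 non-dodecahedron blocks altogether.
After those, each further block must be dodecahedron, so 292 + 6 = 298 draws guarantee 6 dodecahedron blocks.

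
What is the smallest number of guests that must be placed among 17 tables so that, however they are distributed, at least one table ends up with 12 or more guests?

With 187 guests one could put exactly 11 in each of the 17 tables, and no table would reach 12.
One more guest must land in a table that already has 11, giving it 12.
So 17 × 11 + 1 = 188 guests are required.

188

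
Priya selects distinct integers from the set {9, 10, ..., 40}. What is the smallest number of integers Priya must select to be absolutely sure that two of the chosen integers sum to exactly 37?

Group the elements by complementary pair {x, 37−x}: {9,28}, {10,27}, {11,26}, …, giving 10 two-element pairs and 12 integers whose partner 37−x falls outside [9,40].
Treating each of those 22 groups as a pigeonhole, one can pick one integer per group — 22 integers — with no two summing to 37.
The 23rd integer lands in an occupied pair, forcing a sum of 37.

23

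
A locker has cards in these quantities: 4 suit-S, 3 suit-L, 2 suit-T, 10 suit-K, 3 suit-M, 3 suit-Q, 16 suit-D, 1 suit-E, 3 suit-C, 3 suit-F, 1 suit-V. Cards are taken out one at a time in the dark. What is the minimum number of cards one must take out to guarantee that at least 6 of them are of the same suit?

34

An adversary could hand out at most 5 cards per suit (9 suits run out sooner): 4 + 3 + 2 + 5 + 3 + 3 + 5 + 1 + 3 + 3 + 1 = 33 cards and still no suit has 6.
Pigeonhole: one more card lands in a suit already at 5, so 34 draws are enough and 33 are not.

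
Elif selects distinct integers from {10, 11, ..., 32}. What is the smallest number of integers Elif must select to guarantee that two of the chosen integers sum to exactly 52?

Group the elements by complementary pair {x, 52−x}: {20,32}, {21,31}, {22,30}, …, giving 6 two-element pairs; the single value 26 (it cannot pair with itself since the integers are distinct); and 10 integers whose partner 52−x falls outside [10,32].
By the pigeonhole principle, treating each of those 17 groups as a pigeonhole, one can pick one integer per group — 17 integers — with no two summing to 52.
The 18th integer lands in an occupied pair, forcing a sum of 52.

18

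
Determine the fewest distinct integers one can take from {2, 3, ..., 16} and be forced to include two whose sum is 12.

12

Two chosen integers sum to 12 exactly when both halves of some pair {x, 12−x} with 2 ≤ x ≤ 12−x ≤ 10 are chosen — 4 such pairs.
The remaining 7 elements (those with no distinct partner in range) can never complete a 12-sum, so the worst case takes all of them and one from each pair: 7 + 4 = 11.
The 12th integer has to be the second member of some pair, so 11 + 1 = 12.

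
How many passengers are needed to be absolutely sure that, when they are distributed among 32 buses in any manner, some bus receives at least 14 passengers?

417

With 416 passengers one could put exactly 13 in each of the 32 buses, and no bus would reach 14.
By the pigeonhole principle, one more passenger must land in a bus that already has 13, giving it 14.
So 32 × 13 + 1 = 417 passengers are required.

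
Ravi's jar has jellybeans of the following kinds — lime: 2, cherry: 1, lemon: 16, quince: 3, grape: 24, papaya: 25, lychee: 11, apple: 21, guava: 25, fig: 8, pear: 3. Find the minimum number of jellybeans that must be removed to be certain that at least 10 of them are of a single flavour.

72

By pigeonhole, put each drawn jellybean into a box by flavour. The largest draw with every box below 10 takes min(count, 9) from each flavour; flavours with fewer than 9 contribute all they have.
Σ min(cᵢ, 9) = 2 + 1 + 9 + 3 + 9 + 9 + 9 + 9 + 9 + 8 + 3 = 71.
Draw number 71 + 1 = 72 must push one box to 10.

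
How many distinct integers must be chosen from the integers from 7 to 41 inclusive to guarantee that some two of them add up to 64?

Two chosen integers sum to 64 exactly when both halves of some pair {x, 64−x} with 23 ≤ x ≤ 64−x ≤ 41 are chosen — 9 such pairs.
The remaining 17 elements (those with no distinct partner in range) can never complete a 64-sum, so the worst case takes all of them and one from each pair: 17 + 9 = 26.
The 27th integer has to be the second member of some pair, so 26 + 1 = 27.

27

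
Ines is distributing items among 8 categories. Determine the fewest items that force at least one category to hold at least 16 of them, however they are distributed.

With 120 items one could put exactly 15 in each of the 8 categories, and no category would reach 16.
One more item must land in a category that already has 15, giving it 16.
So 8 × 15 + 1 = 121 items are required.

121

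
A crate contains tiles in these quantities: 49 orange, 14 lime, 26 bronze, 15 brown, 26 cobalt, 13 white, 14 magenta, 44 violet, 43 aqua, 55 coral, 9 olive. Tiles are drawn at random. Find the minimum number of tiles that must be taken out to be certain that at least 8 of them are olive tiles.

307

In the worst case for collecting olive tiles, every non-olive tile comes out first.
There are 49 + 14 + 26 + 15 + 26 + 13 + 14 + 44 + 43 + 55 = 299 non-olive tiles altogether.
After those, each further tile must be olive, so 299 + 8 = 307 draws guarantee 8 olive tiles.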